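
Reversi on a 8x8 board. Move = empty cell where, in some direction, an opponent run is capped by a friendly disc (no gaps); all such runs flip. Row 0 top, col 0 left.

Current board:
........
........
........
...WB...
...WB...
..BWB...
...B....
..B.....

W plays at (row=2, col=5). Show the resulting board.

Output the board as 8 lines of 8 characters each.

Place W at (2,5); scan 8 dirs for brackets.
Dir NW: first cell '.' (not opp) -> no flip
Dir N: first cell '.' (not opp) -> no flip
Dir NE: first cell '.' (not opp) -> no flip
Dir W: first cell '.' (not opp) -> no flip
Dir E: first cell '.' (not opp) -> no flip
Dir SW: opp run (3,4) capped by W -> flip
Dir S: first cell '.' (not opp) -> no flip
Dir SE: first cell '.' (not opp) -> no flip
All flips: (3,4)

Answer: ........
........
.....W..
...WW...
...WB...
..BWB...
...B....
..B.....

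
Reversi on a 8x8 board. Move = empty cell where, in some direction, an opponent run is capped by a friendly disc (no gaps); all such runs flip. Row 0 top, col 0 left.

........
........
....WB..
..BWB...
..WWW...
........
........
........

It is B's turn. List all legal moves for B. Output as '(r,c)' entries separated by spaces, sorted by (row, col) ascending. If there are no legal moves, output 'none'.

Answer: (1,4) (2,3) (5,2) (5,4)

Derivation:
(1,3): no bracket -> illegal
(1,4): flips 1 -> legal
(1,5): no bracket -> illegal
(2,2): no bracket -> illegal
(2,3): flips 1 -> legal
(3,1): no bracket -> illegal
(3,5): no bracket -> illegal
(4,1): no bracket -> illegal
(4,5): no bracket -> illegal
(5,1): no bracket -> illegal
(5,2): flips 2 -> legal
(5,3): no bracket -> illegal
(5,4): flips 2 -> legal
(5,5): no bracket -> illegal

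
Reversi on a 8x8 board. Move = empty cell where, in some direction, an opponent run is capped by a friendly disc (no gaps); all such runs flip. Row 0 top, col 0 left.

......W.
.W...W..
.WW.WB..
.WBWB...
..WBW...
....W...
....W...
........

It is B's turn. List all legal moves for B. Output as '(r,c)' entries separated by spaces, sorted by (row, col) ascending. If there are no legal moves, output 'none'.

(0,0): no bracket -> illegal
(0,1): no bracket -> illegal
(0,2): no bracket -> illegal
(0,4): no bracket -> illegal
(0,5): flips 1 -> legal
(0,7): no bracket -> illegal
(1,0): flips 1 -> legal
(1,2): flips 1 -> legal
(1,3): no bracket -> illegal
(1,4): flips 1 -> legal
(1,6): no bracket -> illegal
(1,7): no bracket -> illegal
(2,0): no bracket -> illegal
(2,3): flips 2 -> legal
(2,6): no bracket -> illegal
(3,0): flips 1 -> legal
(3,5): no bracket -> illegal
(4,0): no bracket -> illegal
(4,1): flips 1 -> legal
(4,5): flips 1 -> legal
(5,1): no bracket -> illegal
(5,2): flips 1 -> legal
(5,3): no bracket -> illegal
(5,5): no bracket -> illegal
(6,3): no bracket -> illegal
(6,5): flips 1 -> legal
(7,3): no bracket -> illegal
(7,4): flips 3 -> legal
(7,5): no bracket -> illegal

Answer: (0,5) (1,0) (1,2) (1,4) (2,3) (3,0) (4,1) (4,5) (5,2) (6,5) (7,4)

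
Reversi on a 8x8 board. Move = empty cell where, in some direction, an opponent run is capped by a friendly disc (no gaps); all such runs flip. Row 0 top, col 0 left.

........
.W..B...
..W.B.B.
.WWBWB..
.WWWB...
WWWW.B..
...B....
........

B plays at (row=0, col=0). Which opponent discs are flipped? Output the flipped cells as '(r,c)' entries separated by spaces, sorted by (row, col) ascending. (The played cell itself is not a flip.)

Answer: (1,1) (2,2)

Derivation:
Dir NW: edge -> no flip
Dir N: edge -> no flip
Dir NE: edge -> no flip
Dir W: edge -> no flip
Dir E: first cell '.' (not opp) -> no flip
Dir SW: edge -> no flip
Dir S: first cell '.' (not opp) -> no flip
Dir SE: opp run (1,1) (2,2) capped by B -> flip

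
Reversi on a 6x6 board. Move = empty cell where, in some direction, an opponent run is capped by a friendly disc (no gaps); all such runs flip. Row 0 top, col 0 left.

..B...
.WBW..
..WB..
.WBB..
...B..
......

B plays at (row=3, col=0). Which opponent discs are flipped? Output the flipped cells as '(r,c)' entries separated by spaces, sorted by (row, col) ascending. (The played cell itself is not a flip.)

Dir NW: edge -> no flip
Dir N: first cell '.' (not opp) -> no flip
Dir NE: first cell '.' (not opp) -> no flip
Dir W: edge -> no flip
Dir E: opp run (3,1) capped by B -> flip
Dir SW: edge -> no flip
Dir S: first cell '.' (not opp) -> no flip
Dir SE: first cell '.' (not opp) -> no flip

Answer: (3,1)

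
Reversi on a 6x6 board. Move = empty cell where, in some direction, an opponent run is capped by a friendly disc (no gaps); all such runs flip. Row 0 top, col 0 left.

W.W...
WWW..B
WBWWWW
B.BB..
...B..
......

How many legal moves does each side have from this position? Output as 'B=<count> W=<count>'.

Answer: B=5 W=8

Derivation:
-- B to move --
(0,1): flips 1 -> legal
(0,3): flips 1 -> legal
(1,3): flips 1 -> legal
(1,4): flips 1 -> legal
(3,1): no bracket -> illegal
(3,4): no bracket -> illegal
(3,5): flips 1 -> legal
B mobility = 5
-- W to move --
(0,4): no bracket -> illegal
(0,5): flips 1 -> legal
(1,4): no bracket -> illegal
(3,1): flips 1 -> legal
(3,4): no bracket -> illegal
(4,0): flips 1 -> legal
(4,1): flips 1 -> legal
(4,2): flips 2 -> legal
(4,4): flips 1 -> legal
(5,2): no bracket -> illegal
(5,3): flips 2 -> legal
(5,4): flips 3 -> legal
W mobility = 8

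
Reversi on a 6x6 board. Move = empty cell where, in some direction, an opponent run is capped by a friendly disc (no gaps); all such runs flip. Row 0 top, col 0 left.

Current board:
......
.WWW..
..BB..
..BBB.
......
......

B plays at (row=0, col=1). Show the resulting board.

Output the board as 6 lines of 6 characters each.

Place B at (0,1); scan 8 dirs for brackets.
Dir NW: edge -> no flip
Dir N: edge -> no flip
Dir NE: edge -> no flip
Dir W: first cell '.' (not opp) -> no flip
Dir E: first cell '.' (not opp) -> no flip
Dir SW: first cell '.' (not opp) -> no flip
Dir S: opp run (1,1), next='.' -> no flip
Dir SE: opp run (1,2) capped by B -> flip
All flips: (1,2)

Answer: .B....
.WBW..
..BB..
..BBB.
......
......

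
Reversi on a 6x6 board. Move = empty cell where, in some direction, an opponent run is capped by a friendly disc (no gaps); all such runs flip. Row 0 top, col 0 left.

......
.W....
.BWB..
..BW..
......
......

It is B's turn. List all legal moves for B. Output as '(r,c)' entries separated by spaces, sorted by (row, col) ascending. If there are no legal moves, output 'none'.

(0,0): no bracket -> illegal
(0,1): flips 1 -> legal
(0,2): no bracket -> illegal
(1,0): no bracket -> illegal
(1,2): flips 1 -> legal
(1,3): no bracket -> illegal
(2,0): no bracket -> illegal
(2,4): no bracket -> illegal
(3,1): no bracket -> illegal
(3,4): flips 1 -> legal
(4,2): no bracket -> illegal
(4,3): flips 1 -> legal
(4,4): no bracket -> illegal

Answer: (0,1) (1,2) (3,4) (4,3)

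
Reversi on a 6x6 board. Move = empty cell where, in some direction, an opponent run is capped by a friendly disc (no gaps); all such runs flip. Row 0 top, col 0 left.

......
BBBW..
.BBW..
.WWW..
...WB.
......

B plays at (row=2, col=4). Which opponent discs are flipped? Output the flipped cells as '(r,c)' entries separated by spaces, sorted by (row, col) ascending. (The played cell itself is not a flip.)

Dir NW: opp run (1,3), next='.' -> no flip
Dir N: first cell '.' (not opp) -> no flip
Dir NE: first cell '.' (not opp) -> no flip
Dir W: opp run (2,3) capped by B -> flip
Dir E: first cell '.' (not opp) -> no flip
Dir SW: opp run (3,3), next='.' -> no flip
Dir S: first cell '.' (not opp) -> no flip
Dir SE: first cell '.' (not opp) -> no flip

Answer: (2,3)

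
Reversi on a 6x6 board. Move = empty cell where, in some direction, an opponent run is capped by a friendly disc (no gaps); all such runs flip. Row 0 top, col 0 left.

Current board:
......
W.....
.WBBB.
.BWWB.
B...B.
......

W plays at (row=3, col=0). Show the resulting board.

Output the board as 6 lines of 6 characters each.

Answer: ......
W.....
.WBBB.
WWWWB.
B...B.
......

Derivation:
Place W at (3,0); scan 8 dirs for brackets.
Dir NW: edge -> no flip
Dir N: first cell '.' (not opp) -> no flip
Dir NE: first cell 'W' (not opp) -> no flip
Dir W: edge -> no flip
Dir E: opp run (3,1) capped by W -> flip
Dir SW: edge -> no flip
Dir S: opp run (4,0), next='.' -> no flip
Dir SE: first cell '.' (not opp) -> no flip
All flips: (3,1)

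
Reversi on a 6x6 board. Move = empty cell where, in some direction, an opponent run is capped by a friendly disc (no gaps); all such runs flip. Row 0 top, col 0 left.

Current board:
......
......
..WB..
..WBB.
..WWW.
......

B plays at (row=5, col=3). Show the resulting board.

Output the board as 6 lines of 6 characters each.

Answer: ......
......
..WB..
..WBB.
..WBW.
...B..

Derivation:
Place B at (5,3); scan 8 dirs for brackets.
Dir NW: opp run (4,2), next='.' -> no flip
Dir N: opp run (4,3) capped by B -> flip
Dir NE: opp run (4,4), next='.' -> no flip
Dir W: first cell '.' (not opp) -> no flip
Dir E: first cell '.' (not opp) -> no flip
Dir SW: edge -> no flip
Dir S: edge -> no flip
Dir SE: edge -> no flip
All flips: (4,3)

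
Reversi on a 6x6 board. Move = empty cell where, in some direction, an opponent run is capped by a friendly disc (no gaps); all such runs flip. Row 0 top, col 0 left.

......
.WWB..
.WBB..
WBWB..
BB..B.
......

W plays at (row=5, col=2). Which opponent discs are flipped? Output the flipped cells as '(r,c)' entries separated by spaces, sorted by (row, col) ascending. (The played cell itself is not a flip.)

Answer: (4,1)

Derivation:
Dir NW: opp run (4,1) capped by W -> flip
Dir N: first cell '.' (not opp) -> no flip
Dir NE: first cell '.' (not opp) -> no flip
Dir W: first cell '.' (not opp) -> no flip
Dir E: first cell '.' (not opp) -> no flip
Dir SW: edge -> no flip
Dir S: edge -> no flip
Dir SE: edge -> no flip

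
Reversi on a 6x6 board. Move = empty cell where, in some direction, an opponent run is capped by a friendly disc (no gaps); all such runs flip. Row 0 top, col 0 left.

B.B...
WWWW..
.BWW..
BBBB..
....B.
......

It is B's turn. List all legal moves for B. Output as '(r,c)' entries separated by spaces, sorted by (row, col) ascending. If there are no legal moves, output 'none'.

(0,1): flips 1 -> legal
(0,3): flips 3 -> legal
(0,4): flips 2 -> legal
(1,4): flips 1 -> legal
(2,0): flips 2 -> legal
(2,4): flips 3 -> legal
(3,4): no bracket -> illegal

Answer: (0,1) (0,3) (0,4) (1,4) (2,0) (2,4)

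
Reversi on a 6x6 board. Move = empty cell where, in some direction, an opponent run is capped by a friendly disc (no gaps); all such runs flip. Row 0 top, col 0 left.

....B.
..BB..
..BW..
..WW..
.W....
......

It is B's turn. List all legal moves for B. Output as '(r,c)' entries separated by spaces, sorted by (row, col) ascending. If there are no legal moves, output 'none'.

Answer: (2,4) (3,4) (4,2) (4,3) (4,4)

Derivation:
(1,4): no bracket -> illegal
(2,1): no bracket -> illegal
(2,4): flips 1 -> legal
(3,0): no bracket -> illegal
(3,1): no bracket -> illegal
(3,4): flips 1 -> legal
(4,0): no bracket -> illegal
(4,2): flips 1 -> legal
(4,3): flips 2 -> legal
(4,4): flips 1 -> legal
(5,0): no bracket -> illegal
(5,1): no bracket -> illegal
(5,2): no bracket -> illegal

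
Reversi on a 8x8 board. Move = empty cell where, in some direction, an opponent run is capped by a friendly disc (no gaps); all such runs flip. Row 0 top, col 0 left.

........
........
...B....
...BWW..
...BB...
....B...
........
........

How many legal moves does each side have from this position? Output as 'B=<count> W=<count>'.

Answer: B=5 W=5

Derivation:
-- B to move --
(2,4): flips 1 -> legal
(2,5): flips 1 -> legal
(2,6): flips 1 -> legal
(3,6): flips 2 -> legal
(4,5): flips 1 -> legal
(4,6): no bracket -> illegal
B mobility = 5
-- W to move --
(1,2): flips 1 -> legal
(1,3): no bracket -> illegal
(1,4): no bracket -> illegal
(2,2): no bracket -> illegal
(2,4): no bracket -> illegal
(3,2): flips 1 -> legal
(4,2): no bracket -> illegal
(4,5): no bracket -> illegal
(5,2): flips 1 -> legal
(5,3): flips 1 -> legal
(5,5): no bracket -> illegal
(6,3): no bracket -> illegal
(6,4): flips 2 -> legal
(6,5): no bracket -> illegal
W mobility = 5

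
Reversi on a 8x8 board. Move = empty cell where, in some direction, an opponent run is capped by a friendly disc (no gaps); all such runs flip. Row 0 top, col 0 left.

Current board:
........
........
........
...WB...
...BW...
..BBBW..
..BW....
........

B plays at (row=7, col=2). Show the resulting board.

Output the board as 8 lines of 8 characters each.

Answer: ........
........
........
...WB...
...BW...
..BBBW..
..BB....
..B.....

Derivation:
Place B at (7,2); scan 8 dirs for brackets.
Dir NW: first cell '.' (not opp) -> no flip
Dir N: first cell 'B' (not opp) -> no flip
Dir NE: opp run (6,3) capped by B -> flip
Dir W: first cell '.' (not opp) -> no flip
Dir E: first cell '.' (not opp) -> no flip
Dir SW: edge -> no flip
Dir S: edge -> no flip
Dir SE: edge -> no flip
All flips: (6,3)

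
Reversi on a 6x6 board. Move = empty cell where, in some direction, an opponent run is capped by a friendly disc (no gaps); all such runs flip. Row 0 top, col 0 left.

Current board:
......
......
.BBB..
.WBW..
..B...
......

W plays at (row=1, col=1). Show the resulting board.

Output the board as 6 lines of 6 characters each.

Answer: ......
.W....
.WWB..
.WBW..
..B...
......

Derivation:
Place W at (1,1); scan 8 dirs for brackets.
Dir NW: first cell '.' (not opp) -> no flip
Dir N: first cell '.' (not opp) -> no flip
Dir NE: first cell '.' (not opp) -> no flip
Dir W: first cell '.' (not opp) -> no flip
Dir E: first cell '.' (not opp) -> no flip
Dir SW: first cell '.' (not opp) -> no flip
Dir S: opp run (2,1) capped by W -> flip
Dir SE: opp run (2,2) capped by W -> flip
All flips: (2,1) (2,2)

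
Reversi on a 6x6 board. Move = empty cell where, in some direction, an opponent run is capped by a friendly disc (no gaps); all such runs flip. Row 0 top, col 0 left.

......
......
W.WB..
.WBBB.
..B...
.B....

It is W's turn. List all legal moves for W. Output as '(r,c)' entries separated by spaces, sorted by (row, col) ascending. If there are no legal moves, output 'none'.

Answer: (2,4) (3,5) (4,4) (5,2) (5,3)

Derivation:
(1,2): no bracket -> illegal
(1,3): no bracket -> illegal
(1,4): no bracket -> illegal
(2,1): no bracket -> illegal
(2,4): flips 1 -> legal
(2,5): no bracket -> illegal
(3,5): flips 3 -> legal
(4,0): no bracket -> illegal
(4,1): no bracket -> illegal
(4,3): no bracket -> illegal
(4,4): flips 1 -> legal
(4,5): no bracket -> illegal
(5,0): no bracket -> illegal
(5,2): flips 2 -> legal
(5,3): flips 1 -> legal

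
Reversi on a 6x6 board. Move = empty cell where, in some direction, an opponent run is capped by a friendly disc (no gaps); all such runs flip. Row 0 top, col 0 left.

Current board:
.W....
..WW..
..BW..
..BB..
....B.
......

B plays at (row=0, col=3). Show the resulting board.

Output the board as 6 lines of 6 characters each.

Answer: .W.B..
..WB..
..BB..
..BB..
....B.
......

Derivation:
Place B at (0,3); scan 8 dirs for brackets.
Dir NW: edge -> no flip
Dir N: edge -> no flip
Dir NE: edge -> no flip
Dir W: first cell '.' (not opp) -> no flip
Dir E: first cell '.' (not opp) -> no flip
Dir SW: opp run (1,2), next='.' -> no flip
Dir S: opp run (1,3) (2,3) capped by B -> flip
Dir SE: first cell '.' (not opp) -> no flip
All flips: (1,3) (2,3)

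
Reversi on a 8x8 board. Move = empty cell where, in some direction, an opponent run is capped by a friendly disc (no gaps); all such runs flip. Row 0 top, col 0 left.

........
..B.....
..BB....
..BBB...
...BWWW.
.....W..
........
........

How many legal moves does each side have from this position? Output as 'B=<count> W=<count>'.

-- B to move --
(3,5): no bracket -> illegal
(3,6): no bracket -> illegal
(3,7): no bracket -> illegal
(4,7): flips 3 -> legal
(5,3): no bracket -> illegal
(5,4): flips 1 -> legal
(5,6): flips 1 -> legal
(5,7): no bracket -> illegal
(6,4): no bracket -> illegal
(6,5): no bracket -> illegal
(6,6): flips 2 -> legal
B mobility = 4
-- W to move --
(0,1): flips 3 -> legal
(0,2): no bracket -> illegal
(0,3): no bracket -> illegal
(1,1): flips 2 -> legal
(1,3): no bracket -> illegal
(1,4): no bracket -> illegal
(2,1): no bracket -> illegal
(2,4): flips 1 -> legal
(2,5): no bracket -> illegal
(3,1): no bracket -> illegal
(3,5): no bracket -> illegal
(4,1): no bracket -> illegal
(4,2): flips 1 -> legal
(5,2): no bracket -> illegal
(5,3): no bracket -> illegal
(5,4): no bracket -> illegal
W mobility = 4

Answer: B=4 W=4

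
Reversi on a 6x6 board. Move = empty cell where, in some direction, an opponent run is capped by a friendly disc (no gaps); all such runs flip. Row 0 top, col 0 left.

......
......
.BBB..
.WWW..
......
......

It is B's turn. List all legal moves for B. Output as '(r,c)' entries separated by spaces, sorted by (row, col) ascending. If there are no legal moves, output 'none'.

(2,0): no bracket -> illegal
(2,4): no bracket -> illegal
(3,0): no bracket -> illegal
(3,4): no bracket -> illegal
(4,0): flips 1 -> legal
(4,1): flips 2 -> legal
(4,2): flips 1 -> legal
(4,3): flips 2 -> legal
(4,4): flips 1 -> legal

Answer: (4,0) (4,1) (4,2) (4,3) (4,4)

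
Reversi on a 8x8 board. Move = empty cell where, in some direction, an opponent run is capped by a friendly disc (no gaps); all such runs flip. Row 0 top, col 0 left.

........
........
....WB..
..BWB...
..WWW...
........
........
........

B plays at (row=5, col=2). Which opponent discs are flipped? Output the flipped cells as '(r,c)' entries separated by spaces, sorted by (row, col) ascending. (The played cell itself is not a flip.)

Answer: (4,2) (4,3)

Derivation:
Dir NW: first cell '.' (not opp) -> no flip
Dir N: opp run (4,2) capped by B -> flip
Dir NE: opp run (4,3) capped by B -> flip
Dir W: first cell '.' (not opp) -> no flip
Dir E: first cell '.' (not opp) -> no flip
Dir SW: first cell '.' (not opp) -> no flip
Dir S: first cell '.' (not opp) -> no flip
Dir SE: first cell '.' (not opp) -> no flip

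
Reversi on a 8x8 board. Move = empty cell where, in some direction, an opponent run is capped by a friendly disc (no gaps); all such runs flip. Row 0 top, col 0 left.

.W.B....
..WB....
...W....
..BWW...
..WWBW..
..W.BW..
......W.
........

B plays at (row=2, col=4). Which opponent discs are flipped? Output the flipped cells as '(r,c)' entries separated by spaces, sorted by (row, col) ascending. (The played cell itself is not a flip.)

Answer: (3,4)

Derivation:
Dir NW: first cell 'B' (not opp) -> no flip
Dir N: first cell '.' (not opp) -> no flip
Dir NE: first cell '.' (not opp) -> no flip
Dir W: opp run (2,3), next='.' -> no flip
Dir E: first cell '.' (not opp) -> no flip
Dir SW: opp run (3,3) (4,2), next='.' -> no flip
Dir S: opp run (3,4) capped by B -> flip
Dir SE: first cell '.' (not opp) -> no flip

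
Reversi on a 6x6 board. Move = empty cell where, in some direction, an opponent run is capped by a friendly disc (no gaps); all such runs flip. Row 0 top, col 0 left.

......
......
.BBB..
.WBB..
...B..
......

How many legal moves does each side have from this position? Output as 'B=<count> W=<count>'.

Answer: B=3 W=3

Derivation:
-- B to move --
(2,0): no bracket -> illegal
(3,0): flips 1 -> legal
(4,0): flips 1 -> legal
(4,1): flips 1 -> legal
(4,2): no bracket -> illegal
B mobility = 3
-- W to move --
(1,0): no bracket -> illegal
(1,1): flips 1 -> legal
(1,2): no bracket -> illegal
(1,3): flips 1 -> legal
(1,4): no bracket -> illegal
(2,0): no bracket -> illegal
(2,4): no bracket -> illegal
(3,0): no bracket -> illegal
(3,4): flips 2 -> legal
(4,1): no bracket -> illegal
(4,2): no bracket -> illegal
(4,4): no bracket -> illegal
(5,2): no bracket -> illegal
(5,3): no bracket -> illegal
(5,4): no bracket -> illegal
W mobility = 3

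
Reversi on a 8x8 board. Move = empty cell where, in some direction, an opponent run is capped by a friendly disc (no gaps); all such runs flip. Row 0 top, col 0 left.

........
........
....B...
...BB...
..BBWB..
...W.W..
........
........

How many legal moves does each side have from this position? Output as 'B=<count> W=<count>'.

-- B to move --
(3,5): no bracket -> illegal
(4,6): no bracket -> illegal
(5,2): no bracket -> illegal
(5,4): flips 1 -> legal
(5,6): no bracket -> illegal
(6,2): no bracket -> illegal
(6,3): flips 1 -> legal
(6,4): flips 1 -> legal
(6,5): flips 1 -> legal
(6,6): flips 2 -> legal
B mobility = 5
-- W to move --
(1,3): no bracket -> illegal
(1,4): flips 2 -> legal
(1,5): no bracket -> illegal
(2,2): flips 1 -> legal
(2,3): flips 2 -> legal
(2,5): no bracket -> illegal
(3,1): flips 1 -> legal
(3,2): no bracket -> illegal
(3,5): flips 1 -> legal
(3,6): no bracket -> illegal
(4,1): flips 2 -> legal
(4,6): flips 1 -> legal
(5,1): no bracket -> illegal
(5,2): no bracket -> illegal
(5,4): no bracket -> illegal
(5,6): no bracket -> illegal
W mobility = 7

Answer: B=5 W=7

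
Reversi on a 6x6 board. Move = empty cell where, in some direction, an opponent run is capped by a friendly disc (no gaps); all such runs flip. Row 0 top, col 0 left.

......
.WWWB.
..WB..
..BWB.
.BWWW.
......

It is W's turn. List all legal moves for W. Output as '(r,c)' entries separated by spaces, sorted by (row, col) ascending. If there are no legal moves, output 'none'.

Answer: (1,5) (2,1) (2,4) (2,5) (3,1) (3,5) (4,0) (4,5)

Derivation:
(0,3): no bracket -> illegal
(0,4): no bracket -> illegal
(0,5): no bracket -> illegal
(1,5): flips 1 -> legal
(2,1): flips 1 -> legal
(2,4): flips 2 -> legal
(2,5): flips 1 -> legal
(3,0): no bracket -> illegal
(3,1): flips 1 -> legal
(3,5): flips 1 -> legal
(4,0): flips 1 -> legal
(4,5): flips 2 -> legal
(5,0): no bracket -> illegal
(5,1): no bracket -> illegal
(5,2): no bracket -> illegal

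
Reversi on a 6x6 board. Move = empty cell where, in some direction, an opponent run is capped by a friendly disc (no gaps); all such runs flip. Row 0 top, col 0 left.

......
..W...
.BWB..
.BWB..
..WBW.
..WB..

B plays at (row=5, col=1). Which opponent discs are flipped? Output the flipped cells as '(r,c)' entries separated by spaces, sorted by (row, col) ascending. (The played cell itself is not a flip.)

Answer: (4,2) (5,2)

Derivation:
Dir NW: first cell '.' (not opp) -> no flip
Dir N: first cell '.' (not opp) -> no flip
Dir NE: opp run (4,2) capped by B -> flip
Dir W: first cell '.' (not opp) -> no flip
Dir E: opp run (5,2) capped by B -> flip
Dir SW: edge -> no flip
Dir S: edge -> no flip
Dir SE: edge -> no flip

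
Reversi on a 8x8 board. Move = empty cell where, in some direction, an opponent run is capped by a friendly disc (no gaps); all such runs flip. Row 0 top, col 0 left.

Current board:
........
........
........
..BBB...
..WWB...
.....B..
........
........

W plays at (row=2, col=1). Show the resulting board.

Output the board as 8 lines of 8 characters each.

Place W at (2,1); scan 8 dirs for brackets.
Dir NW: first cell '.' (not opp) -> no flip
Dir N: first cell '.' (not opp) -> no flip
Dir NE: first cell '.' (not opp) -> no flip
Dir W: first cell '.' (not opp) -> no flip
Dir E: first cell '.' (not opp) -> no flip
Dir SW: first cell '.' (not opp) -> no flip
Dir S: first cell '.' (not opp) -> no flip
Dir SE: opp run (3,2) capped by W -> flip
All flips: (3,2)

Answer: ........
........
.W......
..WBB...
..WWB...
.....B..
........
........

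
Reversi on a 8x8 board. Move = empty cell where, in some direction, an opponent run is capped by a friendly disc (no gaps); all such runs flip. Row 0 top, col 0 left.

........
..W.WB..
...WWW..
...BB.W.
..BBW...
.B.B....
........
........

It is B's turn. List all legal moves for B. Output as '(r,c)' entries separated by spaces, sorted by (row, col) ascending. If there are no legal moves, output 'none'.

Answer: (0,1) (0,4) (1,3) (1,6) (3,5) (4,5) (5,4) (5,5)

Derivation:
(0,1): flips 2 -> legal
(0,2): no bracket -> illegal
(0,3): no bracket -> illegal
(0,4): flips 2 -> legal
(0,5): no bracket -> illegal
(1,1): no bracket -> illegal
(1,3): flips 2 -> legal
(1,6): flips 1 -> legal
(2,1): no bracket -> illegal
(2,2): no bracket -> illegal
(2,6): no bracket -> illegal
(2,7): no bracket -> illegal
(3,2): no bracket -> illegal
(3,5): flips 2 -> legal
(3,7): no bracket -> illegal
(4,5): flips 1 -> legal
(4,6): no bracket -> illegal
(4,7): no bracket -> illegal
(5,4): flips 1 -> legal
(5,5): flips 1 -> legal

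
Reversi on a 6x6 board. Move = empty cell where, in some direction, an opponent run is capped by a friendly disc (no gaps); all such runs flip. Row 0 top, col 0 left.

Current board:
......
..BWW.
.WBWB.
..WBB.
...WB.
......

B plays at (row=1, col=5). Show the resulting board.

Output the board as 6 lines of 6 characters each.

Answer: ......
..BBBB
.WBWB.
..WBB.
...WB.
......

Derivation:
Place B at (1,5); scan 8 dirs for brackets.
Dir NW: first cell '.' (not opp) -> no flip
Dir N: first cell '.' (not opp) -> no flip
Dir NE: edge -> no flip
Dir W: opp run (1,4) (1,3) capped by B -> flip
Dir E: edge -> no flip
Dir SW: first cell 'B' (not opp) -> no flip
Dir S: first cell '.' (not opp) -> no flip
Dir SE: edge -> no flip
All flips: (1,3) (1,4)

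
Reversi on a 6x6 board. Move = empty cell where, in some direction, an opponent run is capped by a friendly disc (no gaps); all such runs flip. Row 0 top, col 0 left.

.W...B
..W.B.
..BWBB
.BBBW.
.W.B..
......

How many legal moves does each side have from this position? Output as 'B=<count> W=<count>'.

Answer: B=6 W=6

Derivation:
-- B to move --
(0,0): no bracket -> illegal
(0,2): flips 1 -> legal
(0,3): no bracket -> illegal
(1,0): no bracket -> illegal
(1,1): no bracket -> illegal
(1,3): flips 1 -> legal
(2,1): no bracket -> illegal
(3,0): no bracket -> illegal
(3,5): flips 1 -> legal
(4,0): no bracket -> illegal
(4,2): no bracket -> illegal
(4,4): flips 1 -> legal
(4,5): no bracket -> illegal
(5,0): flips 1 -> legal
(5,1): flips 1 -> legal
(5,2): no bracket -> illegal
B mobility = 6
-- W to move --
(0,3): no bracket -> illegal
(0,4): flips 2 -> legal
(1,1): no bracket -> illegal
(1,3): no bracket -> illegal
(1,5): no bracket -> illegal
(2,0): no bracket -> illegal
(2,1): flips 2 -> legal
(3,0): flips 3 -> legal
(3,5): no bracket -> illegal
(4,0): no bracket -> illegal
(4,2): flips 2 -> legal
(4,4): no bracket -> illegal
(5,2): flips 1 -> legal
(5,3): flips 2 -> legal
(5,4): no bracket -> illegal
W mobility = 6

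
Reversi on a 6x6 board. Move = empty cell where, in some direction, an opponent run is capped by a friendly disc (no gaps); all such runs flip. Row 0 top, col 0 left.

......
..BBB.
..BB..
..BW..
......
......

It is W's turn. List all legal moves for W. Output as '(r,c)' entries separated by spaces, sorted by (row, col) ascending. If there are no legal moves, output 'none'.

Answer: (0,3) (1,1) (3,1)

Derivation:
(0,1): no bracket -> illegal
(0,2): no bracket -> illegal
(0,3): flips 2 -> legal
(0,4): no bracket -> illegal
(0,5): no bracket -> illegal
(1,1): flips 1 -> legal
(1,5): no bracket -> illegal
(2,1): no bracket -> illegal
(2,4): no bracket -> illegal
(2,5): no bracket -> illegal
(3,1): flips 1 -> legal
(3,4): no bracket -> illegal
(4,1): no bracket -> illegal
(4,2): no bracket -> illegal
(4,3): no bracket -> illegal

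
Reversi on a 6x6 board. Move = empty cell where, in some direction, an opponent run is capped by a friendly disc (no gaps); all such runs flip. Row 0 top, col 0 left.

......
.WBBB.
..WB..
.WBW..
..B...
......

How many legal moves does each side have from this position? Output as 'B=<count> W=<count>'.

Answer: B=8 W=8

Derivation:
-- B to move --
(0,0): no bracket -> illegal
(0,1): no bracket -> illegal
(0,2): no bracket -> illegal
(1,0): flips 1 -> legal
(2,0): flips 1 -> legal
(2,1): flips 1 -> legal
(2,4): flips 1 -> legal
(3,0): flips 1 -> legal
(3,4): flips 1 -> legal
(4,0): flips 2 -> legal
(4,1): no bracket -> illegal
(4,3): flips 1 -> legal
(4,4): no bracket -> illegal
B mobility = 8
-- W to move --
(0,1): no bracket -> illegal
(0,2): flips 1 -> legal
(0,3): flips 2 -> legal
(0,4): flips 1 -> legal
(0,5): no bracket -> illegal
(1,5): flips 3 -> legal
(2,1): no bracket -> illegal
(2,4): flips 1 -> legal
(2,5): no bracket -> illegal
(3,4): no bracket -> illegal
(4,1): no bracket -> illegal
(4,3): no bracket -> illegal
(5,1): flips 1 -> legal
(5,2): flips 2 -> legal
(5,3): flips 1 -> legal
W mobility = 8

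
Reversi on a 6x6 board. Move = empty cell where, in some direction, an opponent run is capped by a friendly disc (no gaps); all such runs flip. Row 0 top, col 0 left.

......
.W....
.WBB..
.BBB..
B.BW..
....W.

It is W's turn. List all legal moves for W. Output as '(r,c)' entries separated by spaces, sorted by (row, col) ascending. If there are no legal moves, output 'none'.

(1,2): no bracket -> illegal
(1,3): flips 2 -> legal
(1,4): no bracket -> illegal
(2,0): no bracket -> illegal
(2,4): flips 2 -> legal
(3,0): no bracket -> illegal
(3,4): no bracket -> illegal
(4,1): flips 2 -> legal
(4,4): flips 2 -> legal
(5,0): no bracket -> illegal
(5,1): no bracket -> illegal
(5,2): no bracket -> illegal
(5,3): no bracket -> illegal

Answer: (1,3) (2,4) (4,1) (4,4)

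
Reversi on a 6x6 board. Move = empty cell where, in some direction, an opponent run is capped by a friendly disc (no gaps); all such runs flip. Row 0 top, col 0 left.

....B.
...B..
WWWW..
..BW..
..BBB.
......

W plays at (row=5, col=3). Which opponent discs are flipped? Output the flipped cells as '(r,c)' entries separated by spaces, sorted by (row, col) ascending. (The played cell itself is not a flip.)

Answer: (4,3)

Derivation:
Dir NW: opp run (4,2), next='.' -> no flip
Dir N: opp run (4,3) capped by W -> flip
Dir NE: opp run (4,4), next='.' -> no flip
Dir W: first cell '.' (not opp) -> no flip
Dir E: first cell '.' (not opp) -> no flip
Dir SW: edge -> no flip
Dir S: edge -> no flip
Dir SE: edge -> no flip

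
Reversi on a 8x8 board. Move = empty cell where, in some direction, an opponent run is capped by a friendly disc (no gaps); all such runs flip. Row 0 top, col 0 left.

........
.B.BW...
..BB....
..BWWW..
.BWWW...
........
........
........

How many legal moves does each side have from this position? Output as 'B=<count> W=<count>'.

-- B to move --
(0,3): no bracket -> illegal
(0,4): no bracket -> illegal
(0,5): flips 1 -> legal
(1,5): flips 1 -> legal
(2,4): no bracket -> illegal
(2,5): no bracket -> illegal
(2,6): no bracket -> illegal
(3,1): no bracket -> illegal
(3,6): flips 3 -> legal
(4,5): flips 4 -> legal
(4,6): no bracket -> illegal
(5,1): no bracket -> illegal
(5,2): flips 1 -> legal
(5,3): flips 2 -> legal
(5,4): flips 1 -> legal
(5,5): flips 2 -> legal
B mobility = 8
-- W to move --
(0,0): flips 2 -> legal
(0,1): no bracket -> illegal
(0,2): no bracket -> illegal
(0,3): flips 2 -> legal
(0,4): no bracket -> illegal
(1,0): no bracket -> illegal
(1,2): flips 4 -> legal
(2,0): no bracket -> illegal
(2,1): flips 1 -> legal
(2,4): no bracket -> illegal
(3,0): no bracket -> illegal
(3,1): flips 1 -> legal
(4,0): flips 1 -> legal
(5,0): flips 3 -> legal
(5,1): no bracket -> illegal
(5,2): no bracket -> illegal
W mobility = 7

Answer: B=8 W=7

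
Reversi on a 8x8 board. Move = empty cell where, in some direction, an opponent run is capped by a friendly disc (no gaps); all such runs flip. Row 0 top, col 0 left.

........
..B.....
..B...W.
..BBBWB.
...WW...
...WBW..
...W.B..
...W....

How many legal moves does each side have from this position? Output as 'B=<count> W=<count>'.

-- B to move --
(1,5): no bracket -> illegal
(1,6): flips 1 -> legal
(1,7): no bracket -> illegal
(2,4): no bracket -> illegal
(2,5): no bracket -> illegal
(2,7): no bracket -> illegal
(3,7): no bracket -> illegal
(4,2): no bracket -> illegal
(4,5): flips 1 -> legal
(4,6): no bracket -> illegal
(5,2): flips 2 -> legal
(5,6): flips 1 -> legal
(6,2): no bracket -> illegal
(6,4): no bracket -> illegal
(6,6): flips 2 -> legal
(7,2): flips 1 -> legal
(7,4): no bracket -> illegal
B mobility = 6
-- W to move --
(0,1): no bracket -> illegal
(0,2): no bracket -> illegal
(0,3): no bracket -> illegal
(1,1): flips 2 -> legal
(1,3): no bracket -> illegal
(2,1): flips 1 -> legal
(2,3): flips 1 -> legal
(2,4): flips 1 -> legal
(2,5): flips 1 -> legal
(2,7): no bracket -> illegal
(3,1): flips 3 -> legal
(3,7): flips 1 -> legal
(4,1): no bracket -> illegal
(4,2): no bracket -> illegal
(4,5): flips 1 -> legal
(4,6): flips 1 -> legal
(4,7): no bracket -> illegal
(5,6): no bracket -> illegal
(6,4): flips 1 -> legal
(6,6): no bracket -> illegal
(7,4): no bracket -> illegal
(7,5): flips 1 -> legal
(7,6): flips 2 -> legal
W mobility = 12

Answer: B=6 W=12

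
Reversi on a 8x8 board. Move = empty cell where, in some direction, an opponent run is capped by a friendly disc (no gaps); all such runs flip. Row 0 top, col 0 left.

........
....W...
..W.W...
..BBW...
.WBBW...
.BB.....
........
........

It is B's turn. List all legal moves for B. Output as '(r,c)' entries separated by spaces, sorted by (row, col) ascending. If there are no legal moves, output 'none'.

(0,3): no bracket -> illegal
(0,4): no bracket -> illegal
(0,5): no bracket -> illegal
(1,1): flips 1 -> legal
(1,2): flips 1 -> legal
(1,3): no bracket -> illegal
(1,5): flips 1 -> legal
(2,1): no bracket -> illegal
(2,3): no bracket -> illegal
(2,5): flips 1 -> legal
(3,0): flips 1 -> legal
(3,1): flips 1 -> legal
(3,5): flips 1 -> legal
(4,0): flips 1 -> legal
(4,5): flips 1 -> legal
(5,0): flips 1 -> legal
(5,3): no bracket -> illegal
(5,4): no bracket -> illegal
(5,5): flips 1 -> legal

Answer: (1,1) (1,2) (1,5) (2,5) (3,0) (3,1) (3,5) (4,0) (4,5) (5,0) (5,5)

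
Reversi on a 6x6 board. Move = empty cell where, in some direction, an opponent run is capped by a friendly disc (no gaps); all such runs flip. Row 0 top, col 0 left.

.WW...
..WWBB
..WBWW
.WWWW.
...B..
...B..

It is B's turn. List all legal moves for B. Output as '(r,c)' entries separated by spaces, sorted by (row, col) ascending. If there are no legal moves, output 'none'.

(0,0): no bracket -> illegal
(0,3): flips 1 -> legal
(0,4): no bracket -> illegal
(1,0): no bracket -> illegal
(1,1): flips 2 -> legal
(2,0): no bracket -> illegal
(2,1): flips 2 -> legal
(3,0): no bracket -> illegal
(3,5): flips 1 -> legal
(4,0): no bracket -> illegal
(4,1): flips 1 -> legal
(4,2): flips 2 -> legal
(4,4): flips 2 -> legal
(4,5): flips 1 -> legal

Answer: (0,3) (1,1) (2,1) (3,5) (4,1) (4,2) (4,4) (4,5)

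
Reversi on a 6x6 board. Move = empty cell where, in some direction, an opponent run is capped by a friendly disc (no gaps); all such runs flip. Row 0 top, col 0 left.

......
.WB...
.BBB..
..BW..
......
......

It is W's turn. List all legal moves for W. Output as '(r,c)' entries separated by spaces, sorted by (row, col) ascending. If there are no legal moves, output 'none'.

Answer: (1,3) (3,1)

Derivation:
(0,1): no bracket -> illegal
(0,2): no bracket -> illegal
(0,3): no bracket -> illegal
(1,0): no bracket -> illegal
(1,3): flips 2 -> legal
(1,4): no bracket -> illegal
(2,0): no bracket -> illegal
(2,4): no bracket -> illegal
(3,0): no bracket -> illegal
(3,1): flips 2 -> legal
(3,4): no bracket -> illegal
(4,1): no bracket -> illegal
(4,2): no bracket -> illegal
(4,3): no bracket -> illegal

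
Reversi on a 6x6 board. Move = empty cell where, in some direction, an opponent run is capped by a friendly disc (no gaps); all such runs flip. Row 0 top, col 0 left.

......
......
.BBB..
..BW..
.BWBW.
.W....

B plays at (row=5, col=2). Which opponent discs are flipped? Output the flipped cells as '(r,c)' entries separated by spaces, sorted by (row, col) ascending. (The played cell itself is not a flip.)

Answer: (4,2)

Derivation:
Dir NW: first cell 'B' (not opp) -> no flip
Dir N: opp run (4,2) capped by B -> flip
Dir NE: first cell 'B' (not opp) -> no flip
Dir W: opp run (5,1), next='.' -> no flip
Dir E: first cell '.' (not opp) -> no flip
Dir SW: edge -> no flip
Dir S: edge -> no flip
Dir SE: edge -> no flip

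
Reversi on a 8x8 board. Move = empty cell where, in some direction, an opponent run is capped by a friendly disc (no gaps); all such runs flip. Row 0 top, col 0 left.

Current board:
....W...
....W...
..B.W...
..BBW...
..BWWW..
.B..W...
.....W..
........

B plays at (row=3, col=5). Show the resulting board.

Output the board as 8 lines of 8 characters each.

Answer: ....W...
....W...
..B.W...
..BBBB..
..BWWW..
.B..W...
.....W..
........

Derivation:
Place B at (3,5); scan 8 dirs for brackets.
Dir NW: opp run (2,4), next='.' -> no flip
Dir N: first cell '.' (not opp) -> no flip
Dir NE: first cell '.' (not opp) -> no flip
Dir W: opp run (3,4) capped by B -> flip
Dir E: first cell '.' (not opp) -> no flip
Dir SW: opp run (4,4), next='.' -> no flip
Dir S: opp run (4,5), next='.' -> no flip
Dir SE: first cell '.' (not opp) -> no flip
All flips: (3,4)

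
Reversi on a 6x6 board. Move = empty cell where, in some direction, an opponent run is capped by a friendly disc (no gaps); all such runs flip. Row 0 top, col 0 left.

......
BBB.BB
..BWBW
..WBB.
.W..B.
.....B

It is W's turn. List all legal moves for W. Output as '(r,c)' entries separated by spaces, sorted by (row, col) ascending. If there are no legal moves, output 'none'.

(0,0): no bracket -> illegal
(0,1): flips 1 -> legal
(0,2): flips 2 -> legal
(0,3): flips 1 -> legal
(0,4): no bracket -> illegal
(0,5): flips 2 -> legal
(1,3): no bracket -> illegal
(2,0): no bracket -> illegal
(2,1): flips 1 -> legal
(3,1): no bracket -> illegal
(3,5): flips 2 -> legal
(4,2): no bracket -> illegal
(4,3): flips 2 -> legal
(4,5): flips 1 -> legal
(5,3): no bracket -> illegal
(5,4): no bracket -> illegal

Answer: (0,1) (0,2) (0,3) (0,5) (2,1) (3,5) (4,3) (4,5)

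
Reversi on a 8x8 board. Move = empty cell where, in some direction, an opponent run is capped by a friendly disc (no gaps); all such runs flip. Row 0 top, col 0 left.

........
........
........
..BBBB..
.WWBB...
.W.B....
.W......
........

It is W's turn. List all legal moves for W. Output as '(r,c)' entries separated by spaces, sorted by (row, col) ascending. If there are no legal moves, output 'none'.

Answer: (2,2) (2,3) (2,4) (4,5) (6,4)

Derivation:
(2,1): no bracket -> illegal
(2,2): flips 1 -> legal
(2,3): flips 1 -> legal
(2,4): flips 1 -> legal
(2,5): no bracket -> illegal
(2,6): no bracket -> illegal
(3,1): no bracket -> illegal
(3,6): no bracket -> illegal
(4,5): flips 2 -> legal
(4,6): no bracket -> illegal
(5,2): no bracket -> illegal
(5,4): no bracket -> illegal
(5,5): no bracket -> illegal
(6,2): no bracket -> illegal
(6,3): no bracket -> illegal
(6,4): flips 1 -> legal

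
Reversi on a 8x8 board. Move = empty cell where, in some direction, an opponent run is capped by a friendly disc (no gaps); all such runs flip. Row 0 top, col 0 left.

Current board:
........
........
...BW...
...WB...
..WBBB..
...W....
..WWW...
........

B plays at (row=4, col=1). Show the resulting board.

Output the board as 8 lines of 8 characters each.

Answer: ........
........
...BW...
...WB...
.BBBBB..
...W....
..WWW...
........

Derivation:
Place B at (4,1); scan 8 dirs for brackets.
Dir NW: first cell '.' (not opp) -> no flip
Dir N: first cell '.' (not opp) -> no flip
Dir NE: first cell '.' (not opp) -> no flip
Dir W: first cell '.' (not opp) -> no flip
Dir E: opp run (4,2) capped by B -> flip
Dir SW: first cell '.' (not opp) -> no flip
Dir S: first cell '.' (not opp) -> no flip
Dir SE: first cell '.' (not opp) -> no flip
All flips: (4,2)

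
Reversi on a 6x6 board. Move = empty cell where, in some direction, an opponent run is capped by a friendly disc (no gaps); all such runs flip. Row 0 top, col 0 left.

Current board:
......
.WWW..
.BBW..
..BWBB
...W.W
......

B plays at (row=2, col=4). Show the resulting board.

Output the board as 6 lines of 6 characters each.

Answer: ......
.WWW..
.BBBB.
..BWBB
...W.W
......

Derivation:
Place B at (2,4); scan 8 dirs for brackets.
Dir NW: opp run (1,3), next='.' -> no flip
Dir N: first cell '.' (not opp) -> no flip
Dir NE: first cell '.' (not opp) -> no flip
Dir W: opp run (2,3) capped by B -> flip
Dir E: first cell '.' (not opp) -> no flip
Dir SW: opp run (3,3), next='.' -> no flip
Dir S: first cell 'B' (not opp) -> no flip
Dir SE: first cell 'B' (not opp) -> no flip
All flips: (2,3)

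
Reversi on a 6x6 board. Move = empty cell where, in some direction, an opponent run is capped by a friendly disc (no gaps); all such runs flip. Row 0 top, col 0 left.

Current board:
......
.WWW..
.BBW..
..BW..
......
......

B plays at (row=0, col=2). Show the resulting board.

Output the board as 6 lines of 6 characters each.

Place B at (0,2); scan 8 dirs for brackets.
Dir NW: edge -> no flip
Dir N: edge -> no flip
Dir NE: edge -> no flip
Dir W: first cell '.' (not opp) -> no flip
Dir E: first cell '.' (not opp) -> no flip
Dir SW: opp run (1,1), next='.' -> no flip
Dir S: opp run (1,2) capped by B -> flip
Dir SE: opp run (1,3), next='.' -> no flip
All flips: (1,2)

Answer: ..B...
.WBW..
.BBW..
..BW..
......
......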